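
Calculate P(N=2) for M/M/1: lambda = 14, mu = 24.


rho = 14/24; P(n) = (1-rho)*rho^n = (1-14/24)*(14/24)^2 = 0.1418

0.1418


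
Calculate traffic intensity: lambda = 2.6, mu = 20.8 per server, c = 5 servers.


rho = lambda / (c * mu) = 2.6 / (5 * 20.8) = 0.025

0.025


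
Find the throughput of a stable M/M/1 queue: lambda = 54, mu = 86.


For a stable queue (lambda < mu), throughput = lambda = 54 per hour

54 per hour


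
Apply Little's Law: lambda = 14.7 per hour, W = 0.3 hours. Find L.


L = lambda * W = 14.7 * 0.3 = 4.41

4.41


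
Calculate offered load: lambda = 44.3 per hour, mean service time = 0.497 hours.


Offered load a = lambda * E[S] = 44.3 * 0.497 = 22.02 Erlangs

22.02 Erlangs


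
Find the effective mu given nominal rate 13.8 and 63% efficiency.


Effective rate = mu * efficiency = 13.8 * 0.63 = 8.69 per hour

8.69 per hour


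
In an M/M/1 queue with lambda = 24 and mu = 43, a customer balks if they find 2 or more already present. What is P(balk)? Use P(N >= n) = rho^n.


P(N >= 2) = rho^2 = (24/43)^2 = 0.3115

0.3115


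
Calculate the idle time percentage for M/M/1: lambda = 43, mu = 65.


Idle fraction = (1 - rho) * 100 = (1 - 43/65) * 100 = 33.8%

33.8%


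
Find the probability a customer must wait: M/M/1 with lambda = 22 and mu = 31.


P(wait) = rho = lambda/mu = 22/31 = 0.7097

0.7097


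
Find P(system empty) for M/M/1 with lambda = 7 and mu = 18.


P0 = 1 - rho = 1 - 7/18 = 0.6111

0.6111


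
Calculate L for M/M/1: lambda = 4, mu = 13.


rho = 4/13; L = rho/(1-rho) = 0.44

0.44


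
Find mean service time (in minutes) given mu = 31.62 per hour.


Mean service time = 60/mu = 60/31.62 = 1.9 minutes

1.9 minutes


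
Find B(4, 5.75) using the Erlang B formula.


B(N,A) = (A^N/N!) / sum(A^k/k!, k=0..N) with N=4, A=5.75 = 0.4531

0.4531


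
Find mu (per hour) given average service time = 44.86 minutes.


mu = 60 / avg_service_time = 60 / 44.86 = 1.34 per hour

1.34 per hour


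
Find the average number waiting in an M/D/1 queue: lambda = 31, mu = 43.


M/D/1: Lq = rho^2 / (2*(1-rho)) where rho = 31/43; Lq = 0.93

0.93


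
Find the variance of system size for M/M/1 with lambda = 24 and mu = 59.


rho = 24/59; Var(N) = rho/(1-rho)^2 = 1.16

1.16


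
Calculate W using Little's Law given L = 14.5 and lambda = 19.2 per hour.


W = L / lambda = 14.5 / 19.2 = 0.7552 hours

0.7552 hours


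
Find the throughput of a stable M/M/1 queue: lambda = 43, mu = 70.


For a stable queue (lambda < mu), throughput = lambda = 43 per hour

43 per hour


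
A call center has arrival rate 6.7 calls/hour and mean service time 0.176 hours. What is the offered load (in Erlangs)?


Offered load a = lambda * E[S] = 6.7 * 0.176 = 1.18 Erlangs

1.18 Erlangs


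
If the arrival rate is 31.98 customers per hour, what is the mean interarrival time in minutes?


Mean interarrival time = 60/lambda = 60/31.98 = 1.88 minutes

1.88 minutes


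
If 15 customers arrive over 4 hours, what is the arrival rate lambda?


lambda = total arrivals / time = 15 / 4 = 3.75 per hour

3.75 per hour


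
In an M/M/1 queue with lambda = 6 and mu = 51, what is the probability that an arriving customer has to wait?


P(wait) = rho = lambda/mu = 6/51 = 0.1176

0.1176


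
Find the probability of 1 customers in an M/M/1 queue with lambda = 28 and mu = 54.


rho = 28/54; P(n) = (1-rho)*rho^n = (1-28/54)*(28/54)^1 = 0.2497

0.2497


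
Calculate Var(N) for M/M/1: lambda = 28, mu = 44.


rho = 28/44; Var(N) = rho/(1-rho)^2 = 4.81

4.81


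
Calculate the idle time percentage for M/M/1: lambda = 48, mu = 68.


Idle fraction = (1 - rho) * 100 = (1 - 48/68) * 100 = 29.4%

29.4%


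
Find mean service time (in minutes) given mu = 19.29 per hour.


Mean service time = 60/mu = 60/19.29 = 3.11 minutes

3.11 minutes


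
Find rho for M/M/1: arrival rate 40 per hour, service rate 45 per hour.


rho = lambda/mu = 40/45 = 0.8889

0.8889


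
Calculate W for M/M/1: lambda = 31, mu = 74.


W = 1/(mu - lambda) = 1/(74 - 31) = 0.0233 hours

0.0233 hours


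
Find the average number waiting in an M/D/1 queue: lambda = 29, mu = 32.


M/D/1: Lq = rho^2 / (2*(1-rho)) where rho = 29/32; Lq = 4.38

4.38


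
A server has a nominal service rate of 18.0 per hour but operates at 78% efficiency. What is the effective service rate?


Effective rate = mu * efficiency = 18.0 * 0.78 = 14.04 per hour

14.04 per hour


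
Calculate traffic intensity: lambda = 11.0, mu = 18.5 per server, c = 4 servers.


rho = lambda / (c * mu) = 11.0 / (4 * 18.5) = 0.1486

0.1486


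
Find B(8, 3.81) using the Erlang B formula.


B(N,A) = (A^N/N!) / sum(A^k/k!, k=0..N) with N=8, A=3.81 = 0.0248

0.0248


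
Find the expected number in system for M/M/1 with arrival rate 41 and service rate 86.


rho = 41/86; L = rho/(1-rho) = 0.91

0.91


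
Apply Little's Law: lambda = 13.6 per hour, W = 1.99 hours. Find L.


L = lambda * W = 13.6 * 1.99 = 27.06

27.06


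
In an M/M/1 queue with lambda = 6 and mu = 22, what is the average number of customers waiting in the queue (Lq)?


rho = 6/22; Lq = rho^2/(1-rho) = 0.1

0.1


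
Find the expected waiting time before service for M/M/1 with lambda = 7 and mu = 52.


rho = 7/52; Wq = rho/(mu - lambda) = 0.003 hours

0.003 hours


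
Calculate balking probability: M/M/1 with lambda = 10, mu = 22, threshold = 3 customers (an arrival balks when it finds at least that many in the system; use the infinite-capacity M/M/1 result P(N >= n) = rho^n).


P(N >= 3) = rho^3 = (10/22)^3 = 0.0939

0.0939


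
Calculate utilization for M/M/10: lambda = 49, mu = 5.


rho = lambda/(c*mu) = 49/(10*5) = 0.98

0.98


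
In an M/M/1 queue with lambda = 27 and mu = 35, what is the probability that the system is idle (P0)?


P0 = 1 - rho = 1 - 27/35 = 0.2286

0.2286


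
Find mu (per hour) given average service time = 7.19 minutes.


mu = 60 / avg_service_time = 60 / 7.19 = 8.34 per hour

8.34 per hour


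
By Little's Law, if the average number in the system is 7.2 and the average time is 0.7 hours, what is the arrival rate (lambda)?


lambda = L / W = 7.2 / 0.7 = 10.29 per hour

10.29 per hour


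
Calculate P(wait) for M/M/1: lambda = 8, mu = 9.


P(wait) = rho = lambda/mu = 8/9 = 0.8889

0.8889


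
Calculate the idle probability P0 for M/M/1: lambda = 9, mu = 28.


P0 = 1 - rho = 1 - 9/28 = 0.6786

0.6786


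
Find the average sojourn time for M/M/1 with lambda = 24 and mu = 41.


W = 1/(mu - lambda) = 1/(41 - 24) = 0.0588 hours

0.0588 hours


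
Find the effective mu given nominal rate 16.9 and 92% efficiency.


Effective rate = mu * efficiency = 16.9 * 0.92 = 15.55 per hour

15.55 per hour


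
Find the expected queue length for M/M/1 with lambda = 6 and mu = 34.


rho = 6/34; Lq = rho^2/(1-rho) = 0.04

0.04


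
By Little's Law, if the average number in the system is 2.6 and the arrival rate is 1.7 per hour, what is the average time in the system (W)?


W = L / lambda = 2.6 / 1.7 = 1.5294 hours

1.5294 hours


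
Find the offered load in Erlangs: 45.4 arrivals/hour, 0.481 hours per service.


Offered load a = lambda * E[S] = 45.4 * 0.481 = 21.84 Erlangs

21.84 Erlangs


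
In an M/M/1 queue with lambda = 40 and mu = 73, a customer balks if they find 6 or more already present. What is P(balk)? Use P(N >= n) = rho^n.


P(N >= 6) = rho^6 = (40/73)^6 = 0.0271

0.0271


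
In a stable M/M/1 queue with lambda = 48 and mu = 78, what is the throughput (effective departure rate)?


For a stable queue (lambda < mu), throughput = lambda = 48 per hour

48 per hour


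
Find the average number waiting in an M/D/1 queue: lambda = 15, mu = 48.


M/D/1: Lq = rho^2 / (2*(1-rho)) where rho = 15/48; Lq = 0.07

0.07


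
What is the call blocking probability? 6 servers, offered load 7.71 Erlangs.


B(N,A) = (A^N/N!) / sum(A^k/k!, k=0..N) with N=6, A=7.71 = 0.3736

0.3736


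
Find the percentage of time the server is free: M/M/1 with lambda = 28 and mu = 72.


Idle fraction = (1 - rho) * 100 = (1 - 28/72) * 100 = 61.1%

61.1%


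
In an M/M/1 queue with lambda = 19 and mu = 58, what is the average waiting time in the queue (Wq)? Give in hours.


rho = 19/58; Wq = rho/(mu - lambda) = 0.0084 hours

0.0084 hours


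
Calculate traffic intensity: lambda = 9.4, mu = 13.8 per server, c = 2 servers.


rho = lambda / (c * mu) = 9.4 / (2 * 13.8) = 0.3406

0.3406


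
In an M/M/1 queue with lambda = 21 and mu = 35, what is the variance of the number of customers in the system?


rho = 21/35; Var(N) = rho/(1-rho)^2 = 3.75

3.75


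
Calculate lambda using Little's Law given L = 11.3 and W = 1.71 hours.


lambda = L / W = 11.3 / 1.71 = 6.61 per hour

6.61 per hour


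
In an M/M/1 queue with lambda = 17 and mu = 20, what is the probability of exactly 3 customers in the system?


rho = 17/20; P(n) = (1-rho)*rho^n = (1-17/20)*(17/20)^3 = 0.0921

0.0921


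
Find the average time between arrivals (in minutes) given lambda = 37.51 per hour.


Mean interarrival time = 60/lambda = 60/37.51 = 1.6 minutes

1.6 minutes


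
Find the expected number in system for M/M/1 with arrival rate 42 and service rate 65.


rho = 42/65; L = rho/(1-rho) = 1.83

1.83


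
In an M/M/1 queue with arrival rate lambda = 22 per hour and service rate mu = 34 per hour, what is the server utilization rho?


rho = lambda/mu = 22/34 = 0.6471

0.6471


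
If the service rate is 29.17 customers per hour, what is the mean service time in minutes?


Mean service time = 60/mu = 60/29.17 = 2.06 minutes

2.06 minutes


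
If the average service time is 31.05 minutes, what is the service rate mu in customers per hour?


mu = 60 / avg_service_time = 60 / 31.05 = 1.93 per hour

1.93 per hour


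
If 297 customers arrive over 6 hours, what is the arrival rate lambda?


lambda = total arrivals / time = 297 / 6 = 49.5 per hour

49.5 per hour


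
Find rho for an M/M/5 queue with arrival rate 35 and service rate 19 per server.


rho = lambda/(c*mu) = 35/(5*19) = 0.3684

0.3684


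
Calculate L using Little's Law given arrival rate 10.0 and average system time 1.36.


L = lambda * W = 10.0 * 1.36 = 13.6

13.6


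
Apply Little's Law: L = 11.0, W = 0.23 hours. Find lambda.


lambda = L / W = 11.0 / 0.23 = 47.83 per hour

47.83 per hour


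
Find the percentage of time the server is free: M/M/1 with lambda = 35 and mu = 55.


Idle fraction = (1 - rho) * 100 = (1 - 35/55) * 100 = 36.4%

36.4%


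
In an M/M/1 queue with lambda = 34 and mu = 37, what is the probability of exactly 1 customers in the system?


rho = 34/37; P(n) = (1-rho)*rho^n = (1-34/37)*(34/37)^1 = 0.0745

0.0745


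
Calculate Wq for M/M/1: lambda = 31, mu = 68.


rho = 31/68; Wq = rho/(mu - lambda) = 0.0123 hours

0.0123 hours


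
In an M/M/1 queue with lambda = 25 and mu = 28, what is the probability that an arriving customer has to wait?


P(wait) = rho = lambda/mu = 25/28 = 0.8929

0.8929


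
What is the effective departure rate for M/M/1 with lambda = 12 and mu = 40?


For a stable queue (lambda < mu), throughput = lambda = 12 per hour

12 per hour


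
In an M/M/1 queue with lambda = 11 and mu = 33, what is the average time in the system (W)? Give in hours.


W = 1/(mu - lambda) = 1/(33 - 11) = 0.0455 hours

0.0455 hours


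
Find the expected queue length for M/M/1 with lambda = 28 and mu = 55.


rho = 28/55; Lq = rho^2/(1-rho) = 0.53

0.53


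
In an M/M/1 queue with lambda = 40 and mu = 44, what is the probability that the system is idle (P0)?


P0 = 1 - rho = 1 - 40/44 = 0.0909

0.0909


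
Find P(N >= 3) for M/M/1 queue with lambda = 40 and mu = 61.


P(N >= 3) = rho^3 = (40/61)^3 = 0.282

0.282


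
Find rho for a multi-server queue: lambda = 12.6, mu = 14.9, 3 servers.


rho = lambda / (c * mu) = 12.6 / (3 * 14.9) = 0.2819

0.2819


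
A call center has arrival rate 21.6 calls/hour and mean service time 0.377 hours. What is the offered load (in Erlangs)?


Offered load a = lambda * E[S] = 21.6 * 0.377 = 8.14 Erlangs

8.14 Erlangs


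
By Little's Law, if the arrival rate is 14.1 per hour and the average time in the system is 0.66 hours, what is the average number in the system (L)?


L = lambda * W = 14.1 * 0.66 = 9.31

9.31


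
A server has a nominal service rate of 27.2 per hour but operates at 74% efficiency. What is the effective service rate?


Effective rate = mu * efficiency = 27.2 * 0.74 = 20.13 per hour

20.13 per hour


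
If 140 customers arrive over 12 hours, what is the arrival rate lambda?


lambda = total arrivals / time = 140 / 12 = 11.67 per hour

11.67 per hour


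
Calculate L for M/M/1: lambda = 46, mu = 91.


rho = 46/91; L = rho/(1-rho) = 1.02

1.02


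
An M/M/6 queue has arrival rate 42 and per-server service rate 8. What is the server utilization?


rho = lambda/(c*mu) = 42/(6*8) = 0.875

0.875


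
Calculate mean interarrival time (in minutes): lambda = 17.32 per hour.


Mean interarrival time = 60/lambda = 60/17.32 = 3.46 minutes

3.46 minutes


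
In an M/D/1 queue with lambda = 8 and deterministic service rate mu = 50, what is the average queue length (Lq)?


M/D/1: Lq = rho^2 / (2*(1-rho)) where rho = 8/50; Lq = 0.02

0.02


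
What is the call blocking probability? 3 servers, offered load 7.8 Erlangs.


B(N,A) = (A^N/N!) / sum(A^k/k!, k=0..N) with N=3, A=7.8 = 0.6685

0.6685


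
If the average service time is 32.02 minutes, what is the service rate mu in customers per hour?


mu = 60 / avg_service_time = 60 / 32.02 = 1.87 per hour

1.87 per hour


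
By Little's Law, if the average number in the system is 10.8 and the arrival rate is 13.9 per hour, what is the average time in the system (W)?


W = L / lambda = 10.8 / 13.9 = 0.777 hours

0.777 hours


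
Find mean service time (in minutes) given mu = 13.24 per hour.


Mean service time = 60/mu = 60/13.24 = 4.53 minutes

4.53 minutes


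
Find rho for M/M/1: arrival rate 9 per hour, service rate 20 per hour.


rho = lambda/mu = 9/20 = 0.45

0.45


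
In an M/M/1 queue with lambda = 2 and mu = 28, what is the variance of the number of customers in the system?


rho = 2/28; Var(N) = rho/(1-rho)^2 = 0.08

0.08


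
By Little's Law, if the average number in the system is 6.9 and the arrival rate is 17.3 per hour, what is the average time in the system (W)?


W = L / lambda = 6.9 / 17.3 = 0.3988 hours

0.3988 hours


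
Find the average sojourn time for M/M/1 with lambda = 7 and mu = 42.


W = 1/(mu - lambda) = 1/(42 - 7) = 0.0286 hours

0.0286 hours


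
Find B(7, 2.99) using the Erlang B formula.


B(N,A) = (A^N/N!) / sum(A^k/k!, k=0..N) with N=7, A=2.99 = 0.0216

0.0216


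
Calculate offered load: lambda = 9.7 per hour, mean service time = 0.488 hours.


Offered load a = lambda * E[S] = 9.7 * 0.488 = 4.73 Erlangs

4.73 Erlangs


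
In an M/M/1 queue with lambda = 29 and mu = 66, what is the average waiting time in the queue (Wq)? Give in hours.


rho = 29/66; Wq = rho/(mu - lambda) = 0.0119 hours

0.0119 hours


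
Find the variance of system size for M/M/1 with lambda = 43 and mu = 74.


rho = 43/74; Var(N) = rho/(1-rho)^2 = 3.31

3.31


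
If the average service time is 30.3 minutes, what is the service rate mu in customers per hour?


mu = 60 / avg_service_time = 60 / 30.3 = 1.98 per hour

1.98 per hour


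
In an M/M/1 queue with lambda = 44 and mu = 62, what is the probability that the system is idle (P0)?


P0 = 1 - rho = 1 - 44/62 = 0.2903

0.2903


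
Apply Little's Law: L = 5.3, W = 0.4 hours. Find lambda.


lambda = L / W = 5.3 / 0.4 = 13.25 per hour

13.25 per hour


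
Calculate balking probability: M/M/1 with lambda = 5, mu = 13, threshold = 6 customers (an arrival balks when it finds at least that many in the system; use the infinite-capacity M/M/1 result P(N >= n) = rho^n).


P(N >= 6) = rho^6 = (5/13)^6 = 0.0032

0.0032


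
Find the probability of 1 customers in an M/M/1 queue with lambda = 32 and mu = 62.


rho = 32/62; P(n) = (1-rho)*rho^n = (1-32/62)*(32/62)^1 = 0.2497

0.2497


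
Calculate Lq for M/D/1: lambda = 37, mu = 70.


M/D/1: Lq = rho^2 / (2*(1-rho)) where rho = 37/70; Lq = 0.3

0.3


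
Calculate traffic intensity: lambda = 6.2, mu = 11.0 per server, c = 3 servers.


rho = lambda / (c * mu) = 6.2 / (3 * 11.0) = 0.1879

0.1879


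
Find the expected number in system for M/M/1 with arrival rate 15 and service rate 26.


rho = 15/26; L = rho/(1-rho) = 1.36

1.36


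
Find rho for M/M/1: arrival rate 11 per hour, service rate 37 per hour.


rho = lambda/mu = 11/37 = 0.2973

0.2973


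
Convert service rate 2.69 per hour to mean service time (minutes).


Mean service time = 60/mu = 60/2.69 = 22.3 minutes

22.3 minutes


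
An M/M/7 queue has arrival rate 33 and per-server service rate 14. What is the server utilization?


rho = lambda/(c*mu) = 33/(7*14) = 0.3367

0.3367


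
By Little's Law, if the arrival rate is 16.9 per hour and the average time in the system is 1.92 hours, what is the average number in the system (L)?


L = lambda * W = 16.9 * 1.92 = 32.45

32.45


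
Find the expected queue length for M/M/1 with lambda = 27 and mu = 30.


rho = 27/30; Lq = rho^2/(1-rho) = 8.1

8.1


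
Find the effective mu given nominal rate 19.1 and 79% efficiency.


Effective rate = mu * efficiency = 19.1 * 0.79 = 15.09 per hour

15.09 per hour


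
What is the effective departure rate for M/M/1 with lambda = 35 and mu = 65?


For a stable queue (lambda < mu), throughput = lambda = 35 per hour

35 per hour


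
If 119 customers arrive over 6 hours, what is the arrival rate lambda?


lambda = total arrivals / time = 119 / 6 = 19.83 per hour

19.83 per hour


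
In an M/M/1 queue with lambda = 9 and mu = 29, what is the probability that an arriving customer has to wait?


P(wait) = rho = lambda/mu = 9/29 = 0.3103

0.3103


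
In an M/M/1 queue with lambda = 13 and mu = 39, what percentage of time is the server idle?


Idle fraction = (1 - rho) * 100 = (1 - 13/39) * 100 = 66.7%

66.7%


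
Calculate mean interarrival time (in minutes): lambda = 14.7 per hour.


Mean interarrival time = 60/lambda = 60/14.7 = 4.08 minutes

4.08 minutes


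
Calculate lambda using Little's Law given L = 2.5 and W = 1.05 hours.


lambda = L / W = 2.5 / 1.05 = 2.38 per hour

2.38 per hour


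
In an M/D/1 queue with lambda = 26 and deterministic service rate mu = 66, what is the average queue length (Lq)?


M/D/1: Lq = rho^2 / (2*(1-rho)) where rho = 26/66; Lq = 0.13

0.13


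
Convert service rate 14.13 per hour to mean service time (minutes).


Mean service time = 60/mu = 60/14.13 = 4.25 minutes

4.25 minutes


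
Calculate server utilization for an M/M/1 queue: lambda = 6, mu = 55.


rho = lambda/mu = 6/55 = 0.1091

0.1091


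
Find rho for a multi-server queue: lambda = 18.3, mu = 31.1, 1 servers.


rho = lambda / (c * mu) = 18.3 / (1 * 31.1) = 0.5884

0.5884


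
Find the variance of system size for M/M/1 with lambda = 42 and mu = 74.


rho = 42/74; Var(N) = rho/(1-rho)^2 = 3.04

3.04


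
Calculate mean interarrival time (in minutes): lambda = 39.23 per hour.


Mean interarrival time = 60/lambda = 60/39.23 = 1.53 minutes

1.53 minutes


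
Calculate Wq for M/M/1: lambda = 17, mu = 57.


rho = 17/57; Wq = rho/(mu - lambda) = 0.0075 hours

0.0075 hours


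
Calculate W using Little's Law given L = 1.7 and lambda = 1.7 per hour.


W = L / lambda = 1.7 / 1.7 = 1.0 hours

1.0 hours


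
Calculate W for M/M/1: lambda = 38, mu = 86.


W = 1/(mu - lambda) = 1/(86 - 38) = 0.0208 hours

0.0208 hours


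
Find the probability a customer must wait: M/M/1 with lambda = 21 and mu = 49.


P(wait) = rho = lambda/mu = 21/49 = 0.4286

0.4286


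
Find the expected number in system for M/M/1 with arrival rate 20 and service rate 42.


rho = 20/42; L = rho/(1-rho) = 0.91

0.91


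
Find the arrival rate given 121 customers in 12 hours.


lambda = total arrivals / time = 121 / 12 = 10.08 per hour

10.08 per hour


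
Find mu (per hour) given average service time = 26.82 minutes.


mu = 60 / avg_service_time = 60 / 26.82 = 2.24 per hour

2.24 per hour


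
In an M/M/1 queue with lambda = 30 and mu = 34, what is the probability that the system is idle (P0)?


P0 = 1 - rho = 1 - 30/34 = 0.1176

0.1176


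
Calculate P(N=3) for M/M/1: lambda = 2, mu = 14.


rho = 2/14; P(n) = (1-rho)*rho^n = (1-2/14)*(2/14)^3 = 0.0025

0.0025


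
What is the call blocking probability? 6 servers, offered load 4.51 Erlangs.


B(N,A) = (A^N/N!) / sum(A^k/k!, k=0..N) with N=6, A=4.51 = 0.1549

0.1549


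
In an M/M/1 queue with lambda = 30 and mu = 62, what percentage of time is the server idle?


Idle fraction = (1 - rho) * 100 = (1 - 30/62) * 100 = 51.6%

51.6%


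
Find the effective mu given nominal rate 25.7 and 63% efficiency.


Effective rate = mu * efficiency = 25.7 * 0.63 = 16.19 per hour

16.19 per hour


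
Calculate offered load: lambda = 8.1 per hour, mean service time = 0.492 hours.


Offered load a = lambda * E[S] = 8.1 * 0.492 = 3.99 Erlangs

3.99 Erlangs


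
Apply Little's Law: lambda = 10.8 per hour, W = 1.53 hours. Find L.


L = lambda * W = 10.8 * 1.53 = 16.52

16.52


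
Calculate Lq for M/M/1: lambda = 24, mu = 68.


rho = 24/68; Lq = rho^2/(1-rho) = 0.19

0.19


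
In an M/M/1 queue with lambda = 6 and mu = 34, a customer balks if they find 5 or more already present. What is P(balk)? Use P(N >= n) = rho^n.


P(N >= 5) = rho^5 = (6/34)^5 = 0.0002

0.0002


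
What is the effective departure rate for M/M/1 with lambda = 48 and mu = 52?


For a stable queue (lambda < mu), throughput = lambda = 48 per hour

48 per hour


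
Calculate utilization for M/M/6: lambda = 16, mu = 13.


rho = lambda/(c*mu) = 16/(6*13) = 0.2051

0.2051


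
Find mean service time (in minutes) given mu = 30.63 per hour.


Mean service time = 60/mu = 60/30.63 = 1.96 minutes

1.96 minutes


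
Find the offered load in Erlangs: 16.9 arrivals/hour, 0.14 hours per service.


Offered load a = lambda * E[S] = 16.9 * 0.14 = 2.37 Erlangs

2.37 Erlangs


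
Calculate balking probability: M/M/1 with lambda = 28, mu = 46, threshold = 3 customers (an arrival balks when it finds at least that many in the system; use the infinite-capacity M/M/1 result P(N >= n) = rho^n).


P(N >= 3) = rho^3 = (28/46)^3 = 0.2255

0.2255


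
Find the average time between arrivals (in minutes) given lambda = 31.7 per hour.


Mean interarrival time = 60/lambda = 60/31.7 = 1.89 minutes

1.89 minutes


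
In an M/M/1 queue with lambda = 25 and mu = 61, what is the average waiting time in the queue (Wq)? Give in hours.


rho = 25/61; Wq = rho/(mu - lambda) = 0.0114 hours

0.0114 hours


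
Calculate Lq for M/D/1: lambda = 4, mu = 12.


M/D/1: Lq = rho^2 / (2*(1-rho)) where rho = 4/12; Lq = 0.08

0.08


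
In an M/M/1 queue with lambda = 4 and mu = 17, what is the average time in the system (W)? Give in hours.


W = 1/(mu - lambda) = 1/(17 - 4) = 0.0769 hours

0.0769 hours


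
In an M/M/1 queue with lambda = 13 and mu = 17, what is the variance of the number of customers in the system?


rho = 13/17; Var(N) = rho/(1-rho)^2 = 13.81

13.81


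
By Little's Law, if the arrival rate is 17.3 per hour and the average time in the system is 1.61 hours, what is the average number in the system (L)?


L = lambda * W = 17.3 * 1.61 = 27.85

27.85


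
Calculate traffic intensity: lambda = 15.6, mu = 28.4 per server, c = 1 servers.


rho = lambda / (c * mu) = 15.6 / (1 * 28.4) = 0.5493

0.5493


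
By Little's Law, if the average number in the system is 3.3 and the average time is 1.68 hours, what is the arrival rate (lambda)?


lambda = L / W = 3.3 / 1.68 = 1.96 per hour

1.96 per hour


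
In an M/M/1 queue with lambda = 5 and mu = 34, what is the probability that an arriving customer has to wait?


P(wait) = rho = lambda/mu = 5/34 = 0.1471

0.1471


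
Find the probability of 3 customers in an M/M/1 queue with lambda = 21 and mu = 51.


rho = 21/51; P(n) = (1-rho)*rho^n = (1-21/51)*(21/51)^3 = 0.0411

0.0411


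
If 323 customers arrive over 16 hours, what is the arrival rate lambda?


lambda = total arrivals / time = 323 / 16 = 20.19 per hour

20.19 per hour


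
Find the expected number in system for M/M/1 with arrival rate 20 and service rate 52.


rho = 20/52; L = rho/(1-rho) = 0.63

0.63


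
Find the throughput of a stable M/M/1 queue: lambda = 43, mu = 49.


For a stable queue (lambda < mu), throughput = lambda = 43 per hour

43 per hour


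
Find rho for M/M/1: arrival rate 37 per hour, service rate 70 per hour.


rho = lambda/mu = 37/70 = 0.5286

0.5286


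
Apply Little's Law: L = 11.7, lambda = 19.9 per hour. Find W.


W = L / lambda = 11.7 / 19.9 = 0.5879 hours

0.5879 hours


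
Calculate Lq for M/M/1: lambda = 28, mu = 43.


rho = 28/43; Lq = rho^2/(1-rho) = 1.22

1.22


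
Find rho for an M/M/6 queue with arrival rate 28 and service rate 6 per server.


rho = lambda/(c*mu) = 28/(6*6) = 0.7778

0.7778


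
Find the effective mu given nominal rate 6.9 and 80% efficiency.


Effective rate = mu * efficiency = 6.9 * 0.8 = 5.52 per hour

5.52 per hour


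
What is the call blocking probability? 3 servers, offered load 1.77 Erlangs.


B(N,A) = (A^N/N!) / sum(A^k/k!, k=0..N) with N=3, A=1.77 = 0.1757

0.1757


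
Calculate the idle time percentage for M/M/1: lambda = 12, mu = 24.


Idle fraction = (1 - rho) * 100 = (1 - 12/24) * 100 = 50.0%

50.0%


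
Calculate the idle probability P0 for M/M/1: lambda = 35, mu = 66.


P0 = 1 - rho = 1 - 35/66 = 0.4697

0.4697


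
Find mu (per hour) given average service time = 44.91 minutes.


mu = 60 / avg_service_time = 60 / 44.91 = 1.34 per hour

1.34 per hour


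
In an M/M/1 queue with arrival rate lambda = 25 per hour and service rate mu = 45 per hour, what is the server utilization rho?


rho = lambda/mu = 25/45 = 0.5556

0.5556


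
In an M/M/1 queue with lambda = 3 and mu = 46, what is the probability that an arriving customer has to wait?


P(wait) = rho = lambda/mu = 3/46 = 0.0652

0.0652


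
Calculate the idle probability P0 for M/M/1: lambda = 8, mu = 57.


P0 = 1 - rho = 1 - 8/57 = 0.8596

0.8596


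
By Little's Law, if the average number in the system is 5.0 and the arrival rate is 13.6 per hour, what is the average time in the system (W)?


W = L / lambda = 5.0 / 13.6 = 0.3676 hours

0.3676 hours


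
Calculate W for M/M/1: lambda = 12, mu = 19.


W = 1/(mu - lambda) = 1/(19 - 12) = 0.1429 hours

0.1429 hours


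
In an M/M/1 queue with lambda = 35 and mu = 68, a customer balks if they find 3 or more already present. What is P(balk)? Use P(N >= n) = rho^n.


P(N >= 3) = rho^3 = (35/68)^3 = 0.1364

0.1364


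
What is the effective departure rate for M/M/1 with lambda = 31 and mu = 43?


For a stable queue (lambda < mu), throughput = lambda = 31 per hour

31 per hour


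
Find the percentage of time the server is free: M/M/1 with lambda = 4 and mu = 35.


Idle fraction = (1 - rho) * 100 = (1 - 4/35) * 100 = 88.6%

88.6%


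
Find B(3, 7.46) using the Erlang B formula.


B(N,A) = (A^N/N!) / sum(A^k/k!, k=0..N) with N=3, A=7.46 = 0.656

0.656


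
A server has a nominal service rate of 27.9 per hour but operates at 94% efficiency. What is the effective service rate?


Effective rate = mu * efficiency = 27.9 * 0.94 = 26.23 per hour

26.23 per hour


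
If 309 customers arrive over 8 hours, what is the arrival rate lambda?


lambda = total arrivals / time = 309 / 8 = 38.63 per hour

38.63 per hour


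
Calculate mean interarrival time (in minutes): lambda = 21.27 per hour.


Mean interarrival time = 60/lambda = 60/21.27 = 2.82 minutes

2.82 minutes


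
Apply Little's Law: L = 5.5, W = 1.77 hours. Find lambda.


lambda = L / W = 5.5 / 1.77 = 3.11 per hour

3.11 per hour


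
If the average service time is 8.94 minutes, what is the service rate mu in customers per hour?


mu = 60 / avg_service_time = 60 / 8.94 = 6.71 per hour

6.71 per hour


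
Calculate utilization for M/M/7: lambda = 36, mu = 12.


rho = lambda/(c*mu) = 36/(7*12) = 0.4286

0.4286


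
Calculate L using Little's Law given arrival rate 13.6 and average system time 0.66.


L = lambda * W = 13.6 * 0.66 = 8.98

8.98


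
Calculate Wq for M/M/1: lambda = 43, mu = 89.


rho = 43/89; Wq = rho/(mu - lambda) = 0.0105 hours

0.0105 hours


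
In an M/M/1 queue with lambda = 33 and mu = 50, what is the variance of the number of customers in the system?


rho = 33/50; Var(N) = rho/(1-rho)^2 = 5.71

5.71


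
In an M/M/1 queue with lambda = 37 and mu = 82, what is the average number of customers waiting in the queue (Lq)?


rho = 37/82; Lq = rho^2/(1-rho) = 0.37

0.37


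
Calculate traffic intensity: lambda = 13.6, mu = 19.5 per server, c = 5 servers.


rho = lambda / (c * mu) = 13.6 / (5 * 19.5) = 0.1395

0.1395


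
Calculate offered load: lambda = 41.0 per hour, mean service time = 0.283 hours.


Offered load a = lambda * E[S] = 41.0 * 0.283 = 11.6 Erlangs

11.6 Erlangs


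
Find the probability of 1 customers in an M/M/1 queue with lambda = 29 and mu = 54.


rho = 29/54; P(n) = (1-rho)*rho^n = (1-29/54)*(29/54)^1 = 0.2486

0.2486


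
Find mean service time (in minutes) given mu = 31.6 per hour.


Mean service time = 60/mu = 60/31.6 = 1.9 minutes

1.9 minutes


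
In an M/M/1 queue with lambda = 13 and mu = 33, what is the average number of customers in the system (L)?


rho = 13/33; L = rho/(1-rho) = 0.65

0.65


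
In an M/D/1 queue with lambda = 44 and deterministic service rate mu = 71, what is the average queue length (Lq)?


M/D/1: Lq = rho^2 / (2*(1-rho)) where rho = 44/71; Lq = 0.5

0.5


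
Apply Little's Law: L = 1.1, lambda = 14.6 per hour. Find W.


W = L / lambda = 1.1 / 14.6 = 0.0753 hours

0.0753 hours


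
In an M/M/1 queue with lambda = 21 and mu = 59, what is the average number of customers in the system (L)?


rho = 21/59; L = rho/(1-rho) = 0.55

0.55


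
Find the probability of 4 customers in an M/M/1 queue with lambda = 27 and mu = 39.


rho = 27/39; P(n) = (1-rho)*rho^n = (1-27/39)*(27/39)^4 = 0.0707

0.0707


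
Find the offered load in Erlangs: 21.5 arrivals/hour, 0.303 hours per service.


Offered load a = lambda * E[S] = 21.5 * 0.303 = 6.51 Erlangs

6.51 Erlangs


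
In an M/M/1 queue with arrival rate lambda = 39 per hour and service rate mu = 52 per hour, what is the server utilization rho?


rho = lambda/mu = 39/52 = 0.75

0.75


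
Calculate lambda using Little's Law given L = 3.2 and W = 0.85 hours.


lambda = L / W = 3.2 / 0.85 = 3.76 per hour

3.76 per hour


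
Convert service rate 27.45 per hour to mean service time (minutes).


Mean service time = 60/mu = 60/27.45 = 2.19 minutes

2.19 minutes


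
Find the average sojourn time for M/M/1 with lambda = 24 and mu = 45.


W = 1/(mu - lambda) = 1/(45 - 24) = 0.0476 hours

0.0476 hours


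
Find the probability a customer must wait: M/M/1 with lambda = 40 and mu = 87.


P(wait) = rho = lambda/mu = 40/87 = 0.4598

0.4598


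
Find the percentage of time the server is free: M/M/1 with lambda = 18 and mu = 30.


Idle fraction = (1 - rho) * 100 = (1 - 18/30) * 100 = 40.0%

40.0%


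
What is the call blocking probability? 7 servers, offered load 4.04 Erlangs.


B(N,A) = (A^N/N!) / sum(A^k/k!, k=0..N) with N=7, A=4.04 = 0.0648

0.0648


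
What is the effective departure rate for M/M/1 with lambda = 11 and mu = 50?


For a stable queue (lambda < mu), throughput = lambda = 11 per hour

11 per hour


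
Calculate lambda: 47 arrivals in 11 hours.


lambda = total arrivals / time = 47 / 11 = 4.27 per hour

4.27 per hour


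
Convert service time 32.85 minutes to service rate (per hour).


mu = 60 / avg_service_time = 60 / 32.85 = 1.83 per hour

1.83 per hour


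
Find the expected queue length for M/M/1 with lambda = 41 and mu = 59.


rho = 41/59; Lq = rho^2/(1-rho) = 1.58

1.58


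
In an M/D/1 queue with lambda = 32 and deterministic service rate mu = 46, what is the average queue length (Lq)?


M/D/1: Lq = rho^2 / (2*(1-rho)) where rho = 32/46; Lq = 0.8

0.8


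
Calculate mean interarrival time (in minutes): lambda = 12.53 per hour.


Mean interarrival time = 60/lambda = 60/12.53 = 4.79 minutes

4.79 minutes


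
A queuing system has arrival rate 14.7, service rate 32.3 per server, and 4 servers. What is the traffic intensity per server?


rho = lambda / (c * mu) = 14.7 / (4 * 32.3) = 0.1138

0.1138


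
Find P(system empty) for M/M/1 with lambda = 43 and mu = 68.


P0 = 1 - rho = 1 - 43/68 = 0.3676

0.3676


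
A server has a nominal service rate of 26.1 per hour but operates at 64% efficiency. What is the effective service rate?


Effective rate = mu * efficiency = 26.1 * 0.64 = 16.7 per hour

16.7 per hour


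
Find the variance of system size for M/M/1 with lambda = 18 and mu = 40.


rho = 18/40; Var(N) = rho/(1-rho)^2 = 1.49

1.49


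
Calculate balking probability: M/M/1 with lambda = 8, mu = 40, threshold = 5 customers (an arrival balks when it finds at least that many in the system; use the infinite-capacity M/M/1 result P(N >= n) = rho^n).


P(N >= 5) = rho^5 = (8/40)^5 = 0.0003

0.0003


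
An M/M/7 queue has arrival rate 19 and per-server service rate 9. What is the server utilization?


rho = lambda/(c*mu) = 19/(7*9) = 0.3016

0.3016


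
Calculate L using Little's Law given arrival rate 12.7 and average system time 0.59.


L = lambda * W = 12.7 * 0.59 = 7.49

7.49


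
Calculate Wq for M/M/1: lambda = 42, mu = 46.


rho = 42/46; Wq = rho/(mu - lambda) = 0.2283 hours

0.2283 hours


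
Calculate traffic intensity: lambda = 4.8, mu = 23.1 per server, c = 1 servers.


rho = lambda / (c * mu) = 4.8 / (1 * 23.1) = 0.2078

0.2078


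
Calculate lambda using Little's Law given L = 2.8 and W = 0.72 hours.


lambda = L / W = 2.8 / 0.72 = 3.89 per hour

3.89 per hour


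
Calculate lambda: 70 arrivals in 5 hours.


lambda = total arrivals / time = 70 / 5 = 14.0 per hour

14.0 per hour


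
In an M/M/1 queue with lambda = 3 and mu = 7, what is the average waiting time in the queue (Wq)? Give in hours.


rho = 3/7; Wq = rho/(mu - lambda) = 0.1071 hours

0.1071 hours


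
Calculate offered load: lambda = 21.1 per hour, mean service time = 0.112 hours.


Offered load a = lambda * E[S] = 21.1 * 0.112 = 2.36 Erlangs

2.36 Erlangs


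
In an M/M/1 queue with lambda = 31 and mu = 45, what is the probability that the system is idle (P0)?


P0 = 1 - rho = 1 - 31/45 = 0.3111

0.3111


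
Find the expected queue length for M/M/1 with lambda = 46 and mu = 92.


rho = 46/92; Lq = rho^2/(1-rho) = 0.5

0.5


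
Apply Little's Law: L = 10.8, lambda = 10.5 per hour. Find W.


W = L / lambda = 10.8 / 10.5 = 1.0286 hours

1.0286 hours


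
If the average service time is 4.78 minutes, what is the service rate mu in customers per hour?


mu = 60 / avg_service_time = 60 / 4.78 = 12.55 per hour

12.55 per hour


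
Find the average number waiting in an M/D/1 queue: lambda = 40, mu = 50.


M/D/1: Lq = rho^2 / (2*(1-rho)) where rho = 40/50; Lq = 1.6

1.6


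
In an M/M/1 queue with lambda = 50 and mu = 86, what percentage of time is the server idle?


Idle fraction = (1 - rho) * 100 = (1 - 50/86) * 100 = 41.9%

41.9%


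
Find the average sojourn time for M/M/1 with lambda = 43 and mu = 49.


W = 1/(mu - lambda) = 1/(49 - 43) = 0.1667 hours

0.1667 hours


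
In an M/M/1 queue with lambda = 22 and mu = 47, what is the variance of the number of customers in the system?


rho = 22/47; Var(N) = rho/(1-rho)^2 = 1.65

1.65


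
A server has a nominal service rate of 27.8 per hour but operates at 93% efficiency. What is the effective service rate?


Effective rate = mu * efficiency = 27.8 * 0.93 = 25.85 per hour

25.85 per hour


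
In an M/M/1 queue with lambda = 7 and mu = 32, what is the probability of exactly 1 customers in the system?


rho = 7/32; P(n) = (1-rho)*rho^n = (1-7/32)*(7/32)^1 = 0.1709

0.1709


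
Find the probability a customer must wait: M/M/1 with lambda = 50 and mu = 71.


P(wait) = rho = lambda/mu = 50/71 = 0.7042

0.7042


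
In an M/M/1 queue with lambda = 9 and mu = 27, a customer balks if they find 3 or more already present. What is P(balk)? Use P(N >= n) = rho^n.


P(N >= 3) = rho^3 = (9/27)^3 = 0.037

0.037


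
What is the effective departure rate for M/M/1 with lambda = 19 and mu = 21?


For a stable queue (lambda < mu), throughput = lambda = 19 per hour

19 per hour


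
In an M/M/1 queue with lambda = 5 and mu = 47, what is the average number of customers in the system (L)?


rho = 5/47; L = rho/(1-rho) = 0.12

0.12


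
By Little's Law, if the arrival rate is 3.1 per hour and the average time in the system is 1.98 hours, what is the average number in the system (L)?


L = lambda * W = 3.1 * 1.98 = 6.14

6.14


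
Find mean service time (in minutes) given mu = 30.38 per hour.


Mean service time = 60/mu = 60/30.38 = 1.97 minutes

1.97 minutes


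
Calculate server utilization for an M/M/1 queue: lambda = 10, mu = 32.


rho = lambda/mu = 10/32 = 0.3125

0.3125


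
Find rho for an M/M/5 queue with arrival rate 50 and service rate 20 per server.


rho = lambda/(c*mu) = 50/(5*20) = 0.5

0.5


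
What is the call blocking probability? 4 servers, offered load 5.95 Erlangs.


B(N,A) = (A^N/N!) / sum(A^k/k!, k=0..N) with N=4, A=5.95 = 0.4663

0.4663


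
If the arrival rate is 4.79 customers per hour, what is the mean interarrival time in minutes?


Mean interarrival time = 60/lambda = 60/4.79 = 12.53 minutes

12.53 minutes


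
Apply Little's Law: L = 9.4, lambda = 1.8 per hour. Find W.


W = L / lambda = 9.4 / 1.8 = 5.2222 hours

5.2222 hours


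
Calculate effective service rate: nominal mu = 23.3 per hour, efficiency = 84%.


Effective rate = mu * efficiency = 23.3 * 0.84 = 19.57 per hour

19.57 per hour


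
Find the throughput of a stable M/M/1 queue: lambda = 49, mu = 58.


For a stable queue (lambda < mu), throughput = lambda = 49 per hour

49 per hour


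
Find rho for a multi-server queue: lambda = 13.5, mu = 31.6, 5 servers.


rho = lambda / (c * mu) = 13.5 / (5 * 31.6) = 0.0854

0.0854


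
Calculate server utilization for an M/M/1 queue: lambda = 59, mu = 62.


rho = lambda/mu = 59/62 = 0.9516

0.9516


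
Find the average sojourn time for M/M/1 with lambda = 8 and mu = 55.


W = 1/(mu - lambda) = 1/(55 - 8) = 0.0213 hours

0.0213 hours


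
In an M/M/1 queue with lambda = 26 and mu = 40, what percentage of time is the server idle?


Idle fraction = (1 - rho) * 100 = (1 - 26/40) * 100 = 35.0%

35.0%
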